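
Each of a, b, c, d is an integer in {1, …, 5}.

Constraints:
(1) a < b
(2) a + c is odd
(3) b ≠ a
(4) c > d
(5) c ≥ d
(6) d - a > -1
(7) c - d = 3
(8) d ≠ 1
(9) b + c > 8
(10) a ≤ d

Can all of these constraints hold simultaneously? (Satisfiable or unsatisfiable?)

Setting (a, b, c, d) = (2, 4, 5, 2) satisfies everything: constraint 6: d - a = 0; constraint 7: c - d = 3; constraint 9: b + c = 9, and the others follow.

Satisfiable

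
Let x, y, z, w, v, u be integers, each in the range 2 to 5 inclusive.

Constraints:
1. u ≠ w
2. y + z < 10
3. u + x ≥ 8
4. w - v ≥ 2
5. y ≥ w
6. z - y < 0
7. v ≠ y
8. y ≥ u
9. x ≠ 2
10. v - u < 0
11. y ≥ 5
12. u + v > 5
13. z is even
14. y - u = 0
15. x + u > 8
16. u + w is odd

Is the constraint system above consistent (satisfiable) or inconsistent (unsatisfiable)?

Satisfiable

The assignment x = 5, y = 5, z = 2, w = 4, v = 2, u = 5 works:
  constraint 2 holds since y + z = 7.
  constraint 3 holds since u + x = 10.
The rest check out directly.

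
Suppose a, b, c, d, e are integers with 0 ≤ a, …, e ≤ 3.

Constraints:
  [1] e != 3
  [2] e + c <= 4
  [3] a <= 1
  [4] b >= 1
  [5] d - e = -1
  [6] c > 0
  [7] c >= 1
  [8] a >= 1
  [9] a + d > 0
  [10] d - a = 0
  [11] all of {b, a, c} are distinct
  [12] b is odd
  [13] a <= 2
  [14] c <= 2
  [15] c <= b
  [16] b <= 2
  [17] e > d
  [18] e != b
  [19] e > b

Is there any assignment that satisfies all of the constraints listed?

Unsatisfiable

Constraints 4, 7, 8, 13, 14, and 16 confine each of b, a, c to the 2 values {1, 2}.
Constraint 11 requires all 3 of them to be distinct, but only 2 values are available — impossible by the pigeonhole principle.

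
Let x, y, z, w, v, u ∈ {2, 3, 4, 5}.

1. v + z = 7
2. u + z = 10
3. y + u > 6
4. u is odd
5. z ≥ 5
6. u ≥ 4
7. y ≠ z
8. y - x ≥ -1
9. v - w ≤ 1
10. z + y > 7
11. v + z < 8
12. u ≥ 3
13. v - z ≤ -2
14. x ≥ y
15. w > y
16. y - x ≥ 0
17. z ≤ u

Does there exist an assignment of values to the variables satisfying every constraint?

One satisfying assignment is x = 3, y = 3, z = 5, w = 4, v = 2, u = 5.
For the less obvious constraints — constraint 1: v + z = 7; constraint 2: u + z = 10 — and the others hold by inspection.

Satisfiable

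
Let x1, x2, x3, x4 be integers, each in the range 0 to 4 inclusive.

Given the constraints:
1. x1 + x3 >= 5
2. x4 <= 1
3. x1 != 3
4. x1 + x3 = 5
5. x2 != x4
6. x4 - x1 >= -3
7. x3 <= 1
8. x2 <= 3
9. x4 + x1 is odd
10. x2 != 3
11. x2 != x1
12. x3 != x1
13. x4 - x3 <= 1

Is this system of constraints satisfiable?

Take x1 = 4, x2 = 0, x3 = 1, x4 = 1. Then constraint 1: x1 + x3 = 5; constraint 4: x1 + x3 = 5; constraint 6: x4 - x1 = -3, and every other listed constraint is also met.

Satisfiable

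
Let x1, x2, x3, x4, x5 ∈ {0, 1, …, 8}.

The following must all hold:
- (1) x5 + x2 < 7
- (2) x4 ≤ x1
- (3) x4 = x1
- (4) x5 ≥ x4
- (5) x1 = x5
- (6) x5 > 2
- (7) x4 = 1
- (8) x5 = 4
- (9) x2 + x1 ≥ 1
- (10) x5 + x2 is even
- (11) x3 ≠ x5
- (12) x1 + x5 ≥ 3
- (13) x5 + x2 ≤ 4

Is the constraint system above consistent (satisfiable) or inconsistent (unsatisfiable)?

Constraint 7 fixes x4 = 1 and constraint 8 fixes x5 = 4. Constraints 3 and 5 give x4 = x1 = x5, so x4 = x5. But 1 ≠ 4 — contradiction.

Unsatisfiable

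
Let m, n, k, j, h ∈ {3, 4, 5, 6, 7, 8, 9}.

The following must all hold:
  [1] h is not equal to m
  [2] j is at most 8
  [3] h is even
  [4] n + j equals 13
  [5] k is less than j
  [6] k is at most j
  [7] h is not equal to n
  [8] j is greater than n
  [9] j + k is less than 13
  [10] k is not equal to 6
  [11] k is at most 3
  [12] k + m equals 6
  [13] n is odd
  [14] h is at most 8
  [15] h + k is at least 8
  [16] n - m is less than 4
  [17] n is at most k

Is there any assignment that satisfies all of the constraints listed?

From constraints 11 and 17: n ≤ k ≤ 3. From constraint 2: j ≤ 8. Hence n + j ≤ 11. But constraint 4 requires n + j = 13, and 13 > 11. Contradiction.

Unsatisfiable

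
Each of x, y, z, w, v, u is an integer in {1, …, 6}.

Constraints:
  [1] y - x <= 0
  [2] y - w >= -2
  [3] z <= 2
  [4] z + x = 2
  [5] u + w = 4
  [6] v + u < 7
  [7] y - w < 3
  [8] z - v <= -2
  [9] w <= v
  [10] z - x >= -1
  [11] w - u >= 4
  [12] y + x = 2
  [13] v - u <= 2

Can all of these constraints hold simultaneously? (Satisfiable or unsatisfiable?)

Constraints 1, 2, 8, 10, 11, and 13 give y − w ≥ -2, w − u ≥ 4, u − v ≥ -2, v − z ≥ 2, z − x ≥ -1, x − y ≥ 0.
Adding all 6 inequalities: the left sides telescope to 0, and the right sides sum to (-2) + 4 + (-2) + 2 + (-1) + 0 = 1. So 0 ≥ 1, which is false.

Unsatisfiable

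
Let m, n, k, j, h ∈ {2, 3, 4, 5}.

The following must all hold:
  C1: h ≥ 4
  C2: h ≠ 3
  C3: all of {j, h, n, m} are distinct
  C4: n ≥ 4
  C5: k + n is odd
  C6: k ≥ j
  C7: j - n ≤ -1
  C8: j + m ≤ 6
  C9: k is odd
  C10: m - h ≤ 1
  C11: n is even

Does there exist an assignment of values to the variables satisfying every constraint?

The assignment m = 3, n = 4, k = 5, j = 2, h = 5 works:
  constraint 7 holds since j - n = -2.
  constraint 8 holds since j + m = 5.
  constraint 10 holds since m - h = -2.
The rest check out directly.

Satisfiable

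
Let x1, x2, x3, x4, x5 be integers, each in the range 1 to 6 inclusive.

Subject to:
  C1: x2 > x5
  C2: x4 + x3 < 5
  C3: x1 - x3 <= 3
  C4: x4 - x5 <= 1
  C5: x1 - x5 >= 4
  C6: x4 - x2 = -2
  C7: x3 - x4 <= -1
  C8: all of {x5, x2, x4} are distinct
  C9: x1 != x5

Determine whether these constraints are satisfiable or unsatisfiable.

Constraints 3, 4, 5, and 7 give x3 − x1 ≥ -3, x1 − x5 ≥ 4, x5 − x4 ≥ -1, x4 − x3 ≥ 1.
Adding all 4 inequalities: the left sides telescope to 0, and the right sides sum to (-3) + 4 + (-1) + 1 = 1. So 0 ≥ 1, which is false.

Unsatisfiable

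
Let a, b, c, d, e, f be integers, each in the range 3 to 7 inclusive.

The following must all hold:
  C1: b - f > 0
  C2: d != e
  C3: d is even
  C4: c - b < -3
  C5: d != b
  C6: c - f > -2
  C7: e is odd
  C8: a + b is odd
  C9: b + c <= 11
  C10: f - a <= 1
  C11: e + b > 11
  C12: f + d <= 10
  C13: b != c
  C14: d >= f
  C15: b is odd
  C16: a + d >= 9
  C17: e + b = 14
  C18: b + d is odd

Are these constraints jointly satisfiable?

Satisfiable

The assignment a = 6, b = 7, c = 3, d = 6, e = 7, f = 4 works:
  constraint 1 holds since b - f = 3.
  constraint 4 holds since c - b = -4.
The rest check out directly.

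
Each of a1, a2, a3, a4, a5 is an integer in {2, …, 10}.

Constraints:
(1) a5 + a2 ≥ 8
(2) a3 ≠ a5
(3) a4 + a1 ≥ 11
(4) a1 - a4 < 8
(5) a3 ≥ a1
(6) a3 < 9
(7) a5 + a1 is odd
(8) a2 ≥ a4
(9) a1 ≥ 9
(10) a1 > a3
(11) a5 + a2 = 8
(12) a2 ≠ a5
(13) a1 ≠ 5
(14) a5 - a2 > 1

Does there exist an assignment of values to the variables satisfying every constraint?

Unsatisfiable

From constraints 5 and 9: a3 ≥ a1 and a1 ≥ 9, so a3 ≥ 9. From constraint 6: a3 ≤ 8. But 8 < 9, so no value of a3 works.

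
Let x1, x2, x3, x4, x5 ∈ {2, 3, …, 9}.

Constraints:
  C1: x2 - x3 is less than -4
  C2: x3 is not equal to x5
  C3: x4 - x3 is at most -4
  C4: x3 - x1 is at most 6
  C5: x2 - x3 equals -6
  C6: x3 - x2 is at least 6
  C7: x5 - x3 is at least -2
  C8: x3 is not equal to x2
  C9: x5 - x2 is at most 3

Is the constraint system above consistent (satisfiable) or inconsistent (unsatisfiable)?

Constraints 6, 7, and 9 give x3 − x2 ≥ 6, x2 − x5 ≥ -3, x5 − x3 ≥ -2.
Adding all 3 inequalities: the left sides telescope to 0, and the right sides sum to 6 + (-3) + (-2) = 1. So 0 ≥ 1, which is false.

Unsatisfiable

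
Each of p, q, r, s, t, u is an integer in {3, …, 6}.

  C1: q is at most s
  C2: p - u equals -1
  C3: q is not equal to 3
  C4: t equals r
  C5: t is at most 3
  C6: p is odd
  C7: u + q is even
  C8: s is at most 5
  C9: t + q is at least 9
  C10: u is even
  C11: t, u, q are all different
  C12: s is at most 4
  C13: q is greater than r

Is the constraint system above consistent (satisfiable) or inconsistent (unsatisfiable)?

Unsatisfiable

From constraint 5: t ≤ 3. From constraints 1 and 8: q ≤ s ≤ 5. Hence t + q ≤ 8. But constraint 9 requires t + q ≥ 9, and 9 > 8. Contradiction.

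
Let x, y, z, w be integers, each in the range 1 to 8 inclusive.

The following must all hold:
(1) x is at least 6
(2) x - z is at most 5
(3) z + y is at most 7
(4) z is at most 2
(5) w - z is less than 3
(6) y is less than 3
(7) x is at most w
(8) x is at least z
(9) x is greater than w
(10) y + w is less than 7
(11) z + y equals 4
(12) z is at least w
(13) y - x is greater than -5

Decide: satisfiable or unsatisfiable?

Unsatisfiable

From constraints 1 and 7: w ≥ x and x ≥ 6, so w ≥ 6. From constraints 4 and 12: w ≤ z and z ≤ 2, so w ≤ 2. But 2 < 6, so no value of w works.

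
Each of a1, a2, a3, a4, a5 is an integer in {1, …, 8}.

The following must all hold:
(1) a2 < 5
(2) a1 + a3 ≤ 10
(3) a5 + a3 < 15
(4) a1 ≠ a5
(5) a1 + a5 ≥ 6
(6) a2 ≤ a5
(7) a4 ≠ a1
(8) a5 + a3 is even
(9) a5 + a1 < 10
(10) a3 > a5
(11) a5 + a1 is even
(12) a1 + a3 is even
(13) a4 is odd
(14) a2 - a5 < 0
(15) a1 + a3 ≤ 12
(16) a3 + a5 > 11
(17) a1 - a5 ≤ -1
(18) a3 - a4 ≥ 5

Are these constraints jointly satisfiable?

Take a1 = 2, a2 = 3, a3 = 8, a4 = 3, a5 = 6. Then constraint 2: a1 + a3 = 10; constraint 3: a5 + a3 = 14, and every other listed constraint is also met.

Satisfiable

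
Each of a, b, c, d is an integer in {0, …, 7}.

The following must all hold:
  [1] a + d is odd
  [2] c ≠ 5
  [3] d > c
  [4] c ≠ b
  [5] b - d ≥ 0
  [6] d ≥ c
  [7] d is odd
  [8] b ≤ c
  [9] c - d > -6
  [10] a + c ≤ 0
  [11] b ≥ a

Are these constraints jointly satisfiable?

Unsatisfiable

Constraints 3, 5, and 8 give d ≤ b, b ≤ c, c < d. Chaining: d ≤ b ≤ c < d, which forces d < d — impossible.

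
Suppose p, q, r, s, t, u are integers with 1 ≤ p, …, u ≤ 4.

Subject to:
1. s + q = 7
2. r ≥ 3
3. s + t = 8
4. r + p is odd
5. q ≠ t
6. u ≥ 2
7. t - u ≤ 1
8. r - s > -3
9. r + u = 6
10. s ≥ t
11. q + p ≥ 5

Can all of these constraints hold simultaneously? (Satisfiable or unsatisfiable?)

Satisfiable

Take p = 2, q = 3, r = 3, s = 4, t = 4, u = 3. Then constraint 1: s + q = 7; constraint 3: s + t = 8; constraint 7: t - u = 1, and every other listed constraint is also met.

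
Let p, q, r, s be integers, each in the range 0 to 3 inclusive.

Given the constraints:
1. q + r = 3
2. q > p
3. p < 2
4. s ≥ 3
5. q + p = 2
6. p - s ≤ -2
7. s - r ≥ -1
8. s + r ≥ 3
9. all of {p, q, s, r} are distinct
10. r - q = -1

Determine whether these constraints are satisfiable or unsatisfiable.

Satisfiable

One satisfying assignment is p = 0, q = 2, r = 1, s = 3.
For the less obvious constraints — constraint 1: q + r = 3; constraint 5: q + p = 2; constraint 6: p - s = -3 — and the others hold by inspection.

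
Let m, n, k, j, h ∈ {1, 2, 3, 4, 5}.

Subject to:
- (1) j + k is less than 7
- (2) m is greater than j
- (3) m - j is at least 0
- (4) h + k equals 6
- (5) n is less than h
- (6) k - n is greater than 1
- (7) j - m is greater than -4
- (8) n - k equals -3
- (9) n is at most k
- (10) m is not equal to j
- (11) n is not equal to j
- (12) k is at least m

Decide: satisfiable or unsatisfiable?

One satisfying assignment is m = 3, n = 1, k = 4, j = 2, h = 2.
For the less obvious constraints — constraint 1: j + k = 6; constraint 3: m - j = 1; constraint 4: h + k = 6 — and the others hold by inspection.

Satisfiable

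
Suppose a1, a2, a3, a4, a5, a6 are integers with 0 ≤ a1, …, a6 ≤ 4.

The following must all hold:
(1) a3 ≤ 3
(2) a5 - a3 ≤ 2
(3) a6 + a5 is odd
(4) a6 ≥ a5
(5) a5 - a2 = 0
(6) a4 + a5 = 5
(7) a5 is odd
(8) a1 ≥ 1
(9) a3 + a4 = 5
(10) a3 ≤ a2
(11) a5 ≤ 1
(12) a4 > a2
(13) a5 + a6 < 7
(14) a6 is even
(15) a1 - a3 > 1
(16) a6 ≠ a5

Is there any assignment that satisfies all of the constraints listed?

One satisfying assignment is a1 = 4, a2 = 1, a3 = 1, a4 = 4, a5 = 1, a6 = 4.
For the less obvious constraints — constraint 2: a5 - a3 = 0; constraint 5: a5 - a2 = 0; constraint 6: a4 + a5 = 5 — and the others hold by inspection.

Satisfiable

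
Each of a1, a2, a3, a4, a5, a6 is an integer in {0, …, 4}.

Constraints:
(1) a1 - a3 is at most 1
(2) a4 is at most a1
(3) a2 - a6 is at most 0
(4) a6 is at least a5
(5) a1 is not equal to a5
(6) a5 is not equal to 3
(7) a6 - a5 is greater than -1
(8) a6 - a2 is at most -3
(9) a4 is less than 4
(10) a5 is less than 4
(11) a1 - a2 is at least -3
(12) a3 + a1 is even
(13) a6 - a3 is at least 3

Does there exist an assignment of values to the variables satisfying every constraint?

Constraints 1, 8, 11, and 13 give a1 − a2 ≥ -3, a2 − a6 ≥ 3, a6 − a3 ≥ 3, a3 − a1 ≥ -1.
Adding all 4 inequalities: the left sides telescope to 0, and the right sides sum to (-3) + 3 + 3 + (-1) = 2. So 0 ≥ 2, which is false.

Unsatisfiable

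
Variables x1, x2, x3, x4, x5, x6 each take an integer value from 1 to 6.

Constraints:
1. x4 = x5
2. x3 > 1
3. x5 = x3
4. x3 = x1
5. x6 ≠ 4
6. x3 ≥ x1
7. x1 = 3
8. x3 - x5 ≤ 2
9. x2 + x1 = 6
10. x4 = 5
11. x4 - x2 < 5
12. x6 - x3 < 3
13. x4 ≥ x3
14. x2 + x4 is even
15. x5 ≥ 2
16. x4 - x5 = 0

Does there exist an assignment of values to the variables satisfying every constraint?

Constraint 10 fixes x4 = 5 and constraint 7 fixes x1 = 3. Constraints 1, 3, and 4 give x4 = x5 = x3 = x1, so x4 = x1. But 5 ≠ 3 — contradiction.

Unsatisfiable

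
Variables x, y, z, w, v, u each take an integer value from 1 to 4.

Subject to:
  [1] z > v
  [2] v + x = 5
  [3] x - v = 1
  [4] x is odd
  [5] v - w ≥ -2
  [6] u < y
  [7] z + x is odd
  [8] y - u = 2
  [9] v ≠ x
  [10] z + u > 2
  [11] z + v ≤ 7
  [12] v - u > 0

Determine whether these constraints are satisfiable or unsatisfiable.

Satisfiable

Setting (x, y, z, w, v, u) = (3, 3, 4, 4, 2, 1) satisfies everything: constraint 2: v + x = 5; constraint 3: x - v = 1, and the others follow.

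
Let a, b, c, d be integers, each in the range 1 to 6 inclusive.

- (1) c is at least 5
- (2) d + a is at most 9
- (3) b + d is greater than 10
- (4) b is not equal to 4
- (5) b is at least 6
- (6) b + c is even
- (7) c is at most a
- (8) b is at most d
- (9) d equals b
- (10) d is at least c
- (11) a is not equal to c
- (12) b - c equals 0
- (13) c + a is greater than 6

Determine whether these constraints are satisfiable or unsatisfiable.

Unsatisfiable

From constraints 5 and 8: d ≥ b ≥ 6. From constraints 1 and 7: a ≥ c ≥ 5. Hence d + a ≥ 11. But constraint 2 requires d + a ≤ 9, and 9 < 11. Contradiction.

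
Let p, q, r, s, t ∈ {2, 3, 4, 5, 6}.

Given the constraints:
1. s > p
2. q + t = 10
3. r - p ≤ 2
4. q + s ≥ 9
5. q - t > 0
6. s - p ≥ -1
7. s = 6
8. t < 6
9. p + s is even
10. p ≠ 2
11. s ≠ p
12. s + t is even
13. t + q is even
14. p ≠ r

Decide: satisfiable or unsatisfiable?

Try p = 4, q = 6, r = 5, s = 6, t = 4.
Check constraint 2: q + t = 10; constraint 3: r - p = 1. The remaining constraints are straightforward to verify.

Satisfiable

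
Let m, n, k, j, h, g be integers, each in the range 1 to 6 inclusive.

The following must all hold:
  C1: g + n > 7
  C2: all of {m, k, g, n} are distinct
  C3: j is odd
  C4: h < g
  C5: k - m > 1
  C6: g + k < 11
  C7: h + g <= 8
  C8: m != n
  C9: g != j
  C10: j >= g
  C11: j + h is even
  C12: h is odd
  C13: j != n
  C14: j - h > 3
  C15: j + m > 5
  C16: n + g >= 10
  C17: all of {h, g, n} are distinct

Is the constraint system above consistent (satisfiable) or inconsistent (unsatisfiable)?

One satisfying assignment is m = 1, n = 6, k = 5, j = 5, h = 1, g = 4.
For the less obvious constraints — constraint 1: g + n = 10; constraint 5: k - m = 4 — and the others hold by inspection.

Satisfiable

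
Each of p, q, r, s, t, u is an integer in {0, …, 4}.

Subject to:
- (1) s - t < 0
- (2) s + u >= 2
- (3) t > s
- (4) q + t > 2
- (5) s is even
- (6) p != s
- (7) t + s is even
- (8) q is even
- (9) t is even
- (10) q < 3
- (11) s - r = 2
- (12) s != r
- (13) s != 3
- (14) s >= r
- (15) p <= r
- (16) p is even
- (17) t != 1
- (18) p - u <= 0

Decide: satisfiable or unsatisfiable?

Satisfiable

Try p = 0, q = 0, r = 0, s = 2, t = 4, u = 0.
Check constraint 1: s - t = -2; constraint 2: s + u = 2; constraint 4: q + t = 4. The remaining constraints are straightforward to verify.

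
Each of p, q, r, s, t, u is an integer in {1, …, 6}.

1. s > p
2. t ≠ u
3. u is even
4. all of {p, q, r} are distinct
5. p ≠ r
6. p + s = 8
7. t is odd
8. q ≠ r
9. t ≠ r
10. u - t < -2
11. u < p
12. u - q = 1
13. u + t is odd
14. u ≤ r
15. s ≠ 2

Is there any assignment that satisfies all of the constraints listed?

Take p = 3, q = 1, r = 2, s = 5, t = 5, u = 2. Then constraint 6: p + s = 8; constraint 10: u - t = -3, and every other listed constraint is also met.

Satisfiable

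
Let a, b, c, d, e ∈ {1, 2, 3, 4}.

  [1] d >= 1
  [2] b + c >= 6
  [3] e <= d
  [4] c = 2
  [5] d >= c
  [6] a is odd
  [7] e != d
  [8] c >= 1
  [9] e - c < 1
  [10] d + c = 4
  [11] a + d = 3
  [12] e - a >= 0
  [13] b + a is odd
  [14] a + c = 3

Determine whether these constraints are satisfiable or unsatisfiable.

Satisfiable

Try a = 1, b = 4, c = 2, d = 2, e = 1.
Check constraint 2: b + c = 6; constraint 9: e - c = -1; constraint 10: d + c = 4. The remaining constraints are straightforward to verify.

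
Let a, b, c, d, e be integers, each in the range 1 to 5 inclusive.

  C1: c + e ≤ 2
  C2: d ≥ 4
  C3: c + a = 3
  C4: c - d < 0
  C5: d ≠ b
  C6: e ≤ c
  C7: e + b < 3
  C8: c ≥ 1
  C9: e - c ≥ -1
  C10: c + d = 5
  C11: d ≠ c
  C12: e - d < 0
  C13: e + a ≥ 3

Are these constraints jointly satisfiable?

One satisfying assignment is a = 2, b = 1, c = 1, d = 4, e = 1.
For the less obvious constraints — constraint 1: c + e = 2; constraint 3: c + a = 3; constraint 4: c - d = -3 — and the others hold by inspection.

Satisfiable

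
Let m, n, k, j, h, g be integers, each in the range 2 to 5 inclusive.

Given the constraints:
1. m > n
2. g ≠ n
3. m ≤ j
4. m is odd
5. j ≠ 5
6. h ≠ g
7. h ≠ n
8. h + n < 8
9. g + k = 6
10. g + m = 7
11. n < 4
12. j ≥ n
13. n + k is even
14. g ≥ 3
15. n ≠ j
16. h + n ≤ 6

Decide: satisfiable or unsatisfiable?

Satisfiable

One satisfying assignment is m = 3, n = 2, k = 2, j = 3, h = 3, g = 4.
For the less obvious constraints — constraint 8: h + n = 5; constraint 9: g + k = 6 — and the others hold by inspection.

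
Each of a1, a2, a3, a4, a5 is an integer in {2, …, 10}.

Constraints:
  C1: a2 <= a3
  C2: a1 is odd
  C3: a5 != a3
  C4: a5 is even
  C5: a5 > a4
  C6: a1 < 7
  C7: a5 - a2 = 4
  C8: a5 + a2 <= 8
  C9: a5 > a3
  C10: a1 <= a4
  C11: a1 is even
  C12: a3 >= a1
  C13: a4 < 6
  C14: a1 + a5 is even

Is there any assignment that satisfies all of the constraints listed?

Constraint 2 makes a1 odd and constraint 4 makes a5 even, so a1 + a5 must be odd. Constraint 14 says a1 + a5 is even — contradiction.

Unsatisfiable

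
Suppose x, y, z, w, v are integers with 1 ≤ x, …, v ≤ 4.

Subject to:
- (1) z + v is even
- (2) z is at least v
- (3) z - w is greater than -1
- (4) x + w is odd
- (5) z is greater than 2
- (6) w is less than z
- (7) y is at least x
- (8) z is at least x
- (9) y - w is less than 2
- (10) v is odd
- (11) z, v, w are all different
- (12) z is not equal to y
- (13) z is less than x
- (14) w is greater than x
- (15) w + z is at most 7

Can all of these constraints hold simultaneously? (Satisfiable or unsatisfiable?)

Constraints 6, 13, and 14 give x < w, w < z, z < x. Chaining: x < w < z < x, which forces x < x — impossible.

Unsatisfiable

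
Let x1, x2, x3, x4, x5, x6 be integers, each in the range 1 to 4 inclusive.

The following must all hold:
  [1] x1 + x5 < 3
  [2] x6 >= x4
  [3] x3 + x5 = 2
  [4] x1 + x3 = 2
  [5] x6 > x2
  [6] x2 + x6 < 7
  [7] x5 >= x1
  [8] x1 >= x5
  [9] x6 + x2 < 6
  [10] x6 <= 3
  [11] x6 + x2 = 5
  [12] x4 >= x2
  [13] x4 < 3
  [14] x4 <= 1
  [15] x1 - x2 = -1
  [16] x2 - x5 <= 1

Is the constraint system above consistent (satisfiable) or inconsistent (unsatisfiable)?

Unsatisfiable

From constraint 10: x6 ≤ 3. From constraints 12 and 14: x2 ≤ x4 ≤ 1. Hence x6 + x2 ≤ 4. But constraint 11 requires x6 + x2 = 5, and 5 > 4. Contradiction.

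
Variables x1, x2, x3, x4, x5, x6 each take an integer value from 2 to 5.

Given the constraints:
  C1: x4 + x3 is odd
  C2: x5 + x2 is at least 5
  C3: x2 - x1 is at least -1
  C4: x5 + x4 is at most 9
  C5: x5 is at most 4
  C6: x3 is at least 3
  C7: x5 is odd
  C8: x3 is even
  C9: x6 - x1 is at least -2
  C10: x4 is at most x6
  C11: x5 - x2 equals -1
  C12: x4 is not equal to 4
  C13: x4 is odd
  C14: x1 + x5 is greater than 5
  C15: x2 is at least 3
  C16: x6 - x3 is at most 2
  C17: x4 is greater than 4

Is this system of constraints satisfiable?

One satisfying assignment is x1 = 4, x2 = 4, x3 = 4, x4 = 5, x5 = 3, x6 = 5.
For the less obvious constraints — constraint 2: x5 + x2 = 7; constraint 3: x2 - x1 = 0 — and the others hold by inspection.

Satisfiable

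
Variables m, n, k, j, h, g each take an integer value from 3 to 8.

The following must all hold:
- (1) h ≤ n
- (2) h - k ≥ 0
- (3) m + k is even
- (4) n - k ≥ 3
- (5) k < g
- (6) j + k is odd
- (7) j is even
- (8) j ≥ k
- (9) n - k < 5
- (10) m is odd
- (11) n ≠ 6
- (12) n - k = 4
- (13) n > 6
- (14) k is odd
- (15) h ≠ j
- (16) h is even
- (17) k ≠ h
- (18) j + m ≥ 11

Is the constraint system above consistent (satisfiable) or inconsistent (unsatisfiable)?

Try m = 3, n = 7, k = 3, j = 8, h = 6, g = 7.
Check constraint 2: h - k = 3; constraint 4: n - k = 4; constraint 9: n - k = 4. The remaining constraints are straightforward to verify.

Satisfiable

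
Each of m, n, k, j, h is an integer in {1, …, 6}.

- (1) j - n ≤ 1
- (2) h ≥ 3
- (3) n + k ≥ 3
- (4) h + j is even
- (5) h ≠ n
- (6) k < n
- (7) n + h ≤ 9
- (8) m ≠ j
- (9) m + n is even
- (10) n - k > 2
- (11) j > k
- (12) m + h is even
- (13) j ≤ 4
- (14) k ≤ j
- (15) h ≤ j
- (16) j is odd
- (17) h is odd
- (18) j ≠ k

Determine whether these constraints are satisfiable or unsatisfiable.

One satisfying assignment is m = 1, n = 5, k = 1, j = 3, h = 3.
For the less obvious constraints — constraint 1: j - n = -2; constraint 3: n + k = 6; constraint 7: n + h = 8 — and the others hold by inspection.

Satisfiable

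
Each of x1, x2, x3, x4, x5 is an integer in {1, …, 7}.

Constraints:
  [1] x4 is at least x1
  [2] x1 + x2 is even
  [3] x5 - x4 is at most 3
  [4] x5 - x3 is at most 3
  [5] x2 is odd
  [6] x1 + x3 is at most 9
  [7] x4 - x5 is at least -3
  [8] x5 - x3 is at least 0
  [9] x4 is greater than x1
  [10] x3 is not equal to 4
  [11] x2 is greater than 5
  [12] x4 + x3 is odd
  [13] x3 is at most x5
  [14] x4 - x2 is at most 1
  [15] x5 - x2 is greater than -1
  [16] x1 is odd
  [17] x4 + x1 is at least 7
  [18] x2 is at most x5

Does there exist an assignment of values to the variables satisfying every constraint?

One satisfying assignment is x1 = 3, x2 = 7, x3 = 6, x4 = 7, x5 = 7.
For the less obvious constraints — constraint 3: x5 - x4 = 0; constraint 4: x5 - x3 = 1 — and the others hold by inspection.

Satisfiable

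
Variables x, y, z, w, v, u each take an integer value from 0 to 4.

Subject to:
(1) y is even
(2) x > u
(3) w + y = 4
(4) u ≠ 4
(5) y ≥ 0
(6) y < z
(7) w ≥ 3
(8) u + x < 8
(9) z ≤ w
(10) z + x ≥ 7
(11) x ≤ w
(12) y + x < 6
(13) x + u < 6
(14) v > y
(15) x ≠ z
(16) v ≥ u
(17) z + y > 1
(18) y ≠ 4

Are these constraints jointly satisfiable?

Setting (x, y, z, w, v, u) = (4, 0, 3, 4, 1, 1) satisfies everything: constraint 3: w + y = 4; constraint 8: u + x = 5, and the others follow.

Satisfiable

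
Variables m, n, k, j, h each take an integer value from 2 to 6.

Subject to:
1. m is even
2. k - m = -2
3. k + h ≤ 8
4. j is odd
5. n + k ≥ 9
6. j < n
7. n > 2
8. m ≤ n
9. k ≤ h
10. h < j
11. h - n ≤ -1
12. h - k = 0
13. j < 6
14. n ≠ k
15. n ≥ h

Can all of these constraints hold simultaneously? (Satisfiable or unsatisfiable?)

Satisfiable

The assignment m = 6, n = 6, k = 4, j = 5, h = 4 works:
  constraint 2 holds since k - m = -2.
  constraint 3 holds since k + h = 8.
  constraint 5 holds since n + k = 10.
The rest check out directly.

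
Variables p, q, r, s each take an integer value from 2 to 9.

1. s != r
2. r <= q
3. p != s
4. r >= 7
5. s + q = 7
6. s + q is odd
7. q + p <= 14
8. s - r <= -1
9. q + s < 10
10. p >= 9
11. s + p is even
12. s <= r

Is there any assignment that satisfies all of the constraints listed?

From constraints 2 and 4: q ≥ r ≥ 7. From constraint 10: p ≥ 9. Hence q + p ≥ 16. But constraint 7 requires q + p ≤ 14, and 14 < 16. Contradiction.

Unsatisfiable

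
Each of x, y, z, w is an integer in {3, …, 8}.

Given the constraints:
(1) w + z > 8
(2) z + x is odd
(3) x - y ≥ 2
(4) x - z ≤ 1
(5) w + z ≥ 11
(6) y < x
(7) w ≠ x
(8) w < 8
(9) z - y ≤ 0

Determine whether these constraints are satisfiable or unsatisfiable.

Constraints 3, 4, and 9 give z − x ≥ -1, x − y ≥ 2, y − z ≥ 0.
Adding all 3 inequalities: the left sides telescope to 0, and the right sides sum to (-1) + 2 + 0 = 1. So 0 ≥ 1, which is false.

Unsatisfiable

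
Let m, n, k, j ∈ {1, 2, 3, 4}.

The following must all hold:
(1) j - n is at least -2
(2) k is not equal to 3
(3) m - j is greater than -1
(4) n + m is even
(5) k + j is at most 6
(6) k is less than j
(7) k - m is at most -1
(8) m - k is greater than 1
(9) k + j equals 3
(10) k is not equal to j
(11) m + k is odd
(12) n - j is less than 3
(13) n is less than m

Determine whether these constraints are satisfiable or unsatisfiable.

Take m = 4, n = 2, k = 1, j = 2. Then constraint 1: j - n = 0; constraint 3: m - j = 2, and every other listed constraint is also met.

Satisfiable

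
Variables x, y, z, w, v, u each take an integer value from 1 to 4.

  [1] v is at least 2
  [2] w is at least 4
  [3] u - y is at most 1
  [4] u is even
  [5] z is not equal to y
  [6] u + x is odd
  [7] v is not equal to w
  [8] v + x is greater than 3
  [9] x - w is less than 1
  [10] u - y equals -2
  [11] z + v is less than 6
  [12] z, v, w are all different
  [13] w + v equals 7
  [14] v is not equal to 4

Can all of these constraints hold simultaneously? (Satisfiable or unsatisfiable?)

The assignment x = 3, y = 4, z = 1, w = 4, v = 3, u = 2 works:
  constraint 3 holds since u - y = -2.
  constraint 8 holds since v + x = 6.
  constraint 9 holds since x - w = -1.
The rest check out directly.

Satisfiable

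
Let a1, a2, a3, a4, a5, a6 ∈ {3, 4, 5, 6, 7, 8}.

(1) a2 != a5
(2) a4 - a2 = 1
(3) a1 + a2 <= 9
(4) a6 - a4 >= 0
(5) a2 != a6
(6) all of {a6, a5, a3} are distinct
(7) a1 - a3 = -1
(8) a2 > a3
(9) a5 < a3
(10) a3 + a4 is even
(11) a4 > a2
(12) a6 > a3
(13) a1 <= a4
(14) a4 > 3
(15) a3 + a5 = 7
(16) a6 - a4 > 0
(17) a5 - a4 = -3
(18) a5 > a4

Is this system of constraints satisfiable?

Constraints 8, 9, 11, and 18 give a5 < a3, a3 < a2, a2 < a4, a4 < a5. Chaining: a5 < a3 < a2 < a4 < a5, which forces a5 < a5 — impossible.

Unsatisfiable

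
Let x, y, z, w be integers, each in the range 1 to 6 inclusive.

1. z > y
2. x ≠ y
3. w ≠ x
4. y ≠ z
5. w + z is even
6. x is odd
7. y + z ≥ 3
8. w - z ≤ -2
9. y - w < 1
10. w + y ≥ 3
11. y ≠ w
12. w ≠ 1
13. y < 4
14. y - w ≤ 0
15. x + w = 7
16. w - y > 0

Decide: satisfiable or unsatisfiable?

Satisfiable

Try x = 5, y = 1, z = 4, w = 2.
Check constraint 7: y + z = 5; constraint 8: w - z = -2; constraint 9: y - w = -1. The remaining constraints are straightforward to verify.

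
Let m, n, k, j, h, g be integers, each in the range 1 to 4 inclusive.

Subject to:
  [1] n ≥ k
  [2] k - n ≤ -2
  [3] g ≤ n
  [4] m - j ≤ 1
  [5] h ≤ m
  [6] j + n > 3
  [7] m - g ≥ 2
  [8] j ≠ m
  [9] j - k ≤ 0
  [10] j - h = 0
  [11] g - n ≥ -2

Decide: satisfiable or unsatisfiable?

Constraints 2, 4, 7, 9, and 11 give g − n ≥ -2, n − k ≥ 2, k − j ≥ 0, j − m ≥ -1, m − g ≥ 2.
Adding all 5 inequalities: the left sides telescope to 0, and the right sides sum to (-2) + 2 + 0 + (-1) + 2 = 1. So 0 ≥ 1, which is false.

Unsatisfiable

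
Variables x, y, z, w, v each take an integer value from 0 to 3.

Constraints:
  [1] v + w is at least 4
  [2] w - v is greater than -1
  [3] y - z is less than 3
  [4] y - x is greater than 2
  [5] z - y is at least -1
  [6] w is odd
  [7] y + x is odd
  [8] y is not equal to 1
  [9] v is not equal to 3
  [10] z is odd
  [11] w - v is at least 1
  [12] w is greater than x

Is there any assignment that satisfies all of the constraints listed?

Satisfiable

The assignment x = 0, y = 3, z = 3, w = 3, v = 1 works:
  constraint 1 holds since v + w = 4.
  constraint 2 holds since w - v = 2.
The rest check out directly.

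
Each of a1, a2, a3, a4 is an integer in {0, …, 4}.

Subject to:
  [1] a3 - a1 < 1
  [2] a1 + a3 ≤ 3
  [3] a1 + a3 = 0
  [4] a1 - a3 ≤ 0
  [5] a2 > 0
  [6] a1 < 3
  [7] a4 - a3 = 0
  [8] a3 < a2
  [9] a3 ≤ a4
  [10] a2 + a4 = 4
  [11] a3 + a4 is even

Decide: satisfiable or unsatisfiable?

Setting (a1, a2, a3, a4) = (0, 4, 0, 0) satisfies everything: constraint 1: a3 - a1 = 0; constraint 2: a1 + a3 = 0; constraint 3: a1 + a3 = 0, and the others follow.

Satisfiable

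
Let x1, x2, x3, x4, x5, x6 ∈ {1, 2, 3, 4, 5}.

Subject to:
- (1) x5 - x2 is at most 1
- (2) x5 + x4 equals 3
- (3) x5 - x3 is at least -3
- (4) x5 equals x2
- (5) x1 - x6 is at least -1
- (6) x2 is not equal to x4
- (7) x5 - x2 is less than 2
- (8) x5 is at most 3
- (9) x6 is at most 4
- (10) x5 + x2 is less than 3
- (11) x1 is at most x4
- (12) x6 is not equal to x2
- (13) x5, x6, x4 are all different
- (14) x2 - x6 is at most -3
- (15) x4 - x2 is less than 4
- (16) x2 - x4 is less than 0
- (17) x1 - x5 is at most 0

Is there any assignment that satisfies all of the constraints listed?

Constraints 1, 5, 14, and 17 give x2 − x5 ≥ -1, x5 − x1 ≥ 0, x1 − x6 ≥ -1, x6 − x2 ≥ 3.
Adding all 4 inequalities: the left sides telescope to 0, and the right sides sum to (-1) + 0 + (-1) + 3 = 1. So 0 ≥ 1, which is false.

Unsatisfiable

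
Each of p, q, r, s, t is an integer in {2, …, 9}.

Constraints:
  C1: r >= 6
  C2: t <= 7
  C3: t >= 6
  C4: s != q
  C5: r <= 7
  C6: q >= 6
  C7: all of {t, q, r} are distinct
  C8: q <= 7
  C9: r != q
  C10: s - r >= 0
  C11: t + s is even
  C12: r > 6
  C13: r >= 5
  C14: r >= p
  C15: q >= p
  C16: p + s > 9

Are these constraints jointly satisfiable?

Constraints 1, 2, 3, 5, 6, and 8 confine each of t, q, r to the 2 values {6, 7}.
Constraint 7 requires all 3 of them to be distinct, but only 2 values are available — impossible by the pigeonhole principle.

Unsatisfiable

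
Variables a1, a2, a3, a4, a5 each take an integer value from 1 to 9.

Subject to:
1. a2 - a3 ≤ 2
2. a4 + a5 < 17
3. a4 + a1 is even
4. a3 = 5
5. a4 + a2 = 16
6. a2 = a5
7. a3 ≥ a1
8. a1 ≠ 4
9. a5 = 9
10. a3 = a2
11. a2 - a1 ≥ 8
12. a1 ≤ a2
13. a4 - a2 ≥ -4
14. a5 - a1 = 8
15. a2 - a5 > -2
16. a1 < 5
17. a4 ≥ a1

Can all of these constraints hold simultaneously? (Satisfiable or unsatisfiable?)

Unsatisfiable

Constraint 4 fixes a3 = 5 and constraint 9 fixes a5 = 9. Constraints 6 and 10 give a3 = a2 = a5, so a3 = a5. But 5 ≠ 9 — contradiction.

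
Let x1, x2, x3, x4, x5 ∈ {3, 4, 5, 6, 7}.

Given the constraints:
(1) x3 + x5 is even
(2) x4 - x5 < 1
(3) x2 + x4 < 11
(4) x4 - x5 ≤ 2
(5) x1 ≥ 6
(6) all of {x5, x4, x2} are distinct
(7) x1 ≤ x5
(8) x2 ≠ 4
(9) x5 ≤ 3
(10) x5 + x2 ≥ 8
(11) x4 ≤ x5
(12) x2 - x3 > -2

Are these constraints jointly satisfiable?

Unsatisfiable

From constraint 5: x1 ≥ 6. From constraints 7 and 9: x1 ≤ x5 and x5 ≤ 3, so x1 ≤ 3. But 3 < 6, so no value of x1 works.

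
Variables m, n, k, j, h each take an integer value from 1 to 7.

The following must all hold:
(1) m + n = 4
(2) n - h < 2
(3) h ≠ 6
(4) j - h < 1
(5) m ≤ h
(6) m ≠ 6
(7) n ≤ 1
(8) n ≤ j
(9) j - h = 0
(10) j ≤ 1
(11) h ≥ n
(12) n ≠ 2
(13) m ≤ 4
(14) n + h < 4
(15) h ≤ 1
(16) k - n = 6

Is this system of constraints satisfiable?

Unsatisfiable

From constraints 5 and 15: m ≤ h ≤ 1. From constraints 8 and 10: n ≤ j ≤ 1. Hence m + n ≤ 2. But constraint 1 requires m + n = 4, and 4 > 2. Contradiction.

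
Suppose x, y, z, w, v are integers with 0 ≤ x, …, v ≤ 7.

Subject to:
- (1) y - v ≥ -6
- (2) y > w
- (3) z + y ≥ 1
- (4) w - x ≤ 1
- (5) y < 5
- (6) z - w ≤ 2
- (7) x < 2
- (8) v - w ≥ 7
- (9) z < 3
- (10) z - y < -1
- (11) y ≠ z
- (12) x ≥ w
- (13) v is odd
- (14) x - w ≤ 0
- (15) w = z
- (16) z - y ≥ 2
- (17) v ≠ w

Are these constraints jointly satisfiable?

Unsatisfiable

Constraints 1, 6, 8, and 16 give w − z ≥ -2, z − y ≥ 2, y − v ≥ -6, v − w ≥ 7.
Adding all 4 inequalities: the left sides telescope to 0, and the right sides sum to (-2) + 2 + (-6) + 7 = 1. So 0 ≥ 1, which is false.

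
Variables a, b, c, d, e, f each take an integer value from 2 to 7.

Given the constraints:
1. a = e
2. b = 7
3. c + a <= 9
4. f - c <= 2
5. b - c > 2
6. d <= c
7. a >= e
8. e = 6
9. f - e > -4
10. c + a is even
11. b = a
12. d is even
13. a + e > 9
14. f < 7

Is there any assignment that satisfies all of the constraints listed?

Unsatisfiable

Constraint 2 fixes b = 7 and constraint 8 fixes e = 6. Constraints 1 and 11 give b = a = e, so b = e. But 7 ≠ 6 — contradiction.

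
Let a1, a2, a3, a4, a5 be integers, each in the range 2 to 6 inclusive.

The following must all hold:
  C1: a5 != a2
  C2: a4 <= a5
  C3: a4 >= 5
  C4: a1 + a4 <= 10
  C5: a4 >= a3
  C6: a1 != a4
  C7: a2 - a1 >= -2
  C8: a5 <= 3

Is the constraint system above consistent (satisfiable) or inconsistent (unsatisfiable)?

Unsatisfiable

From constraint 3: a4 ≥ 5. From constraints 2 and 8: a4 ≤ a5 and a5 ≤ 3, so a4 ≤ 3. But 3 < 5, so no value of a4 works.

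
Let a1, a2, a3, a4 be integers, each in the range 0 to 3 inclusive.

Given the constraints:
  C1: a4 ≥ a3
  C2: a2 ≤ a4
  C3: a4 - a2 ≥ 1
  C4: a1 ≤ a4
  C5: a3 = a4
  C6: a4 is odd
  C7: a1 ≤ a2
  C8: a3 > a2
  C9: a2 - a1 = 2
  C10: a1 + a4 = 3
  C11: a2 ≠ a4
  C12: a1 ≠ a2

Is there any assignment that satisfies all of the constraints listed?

Satisfiable

One satisfying assignment is a1 = 0, a2 = 2, a3 = 3, a4 = 3.
For the less obvious constraints — constraint 3: a4 - a2 = 1; constraint 9: a2 - a1 = 2 — and the others hold by inspection.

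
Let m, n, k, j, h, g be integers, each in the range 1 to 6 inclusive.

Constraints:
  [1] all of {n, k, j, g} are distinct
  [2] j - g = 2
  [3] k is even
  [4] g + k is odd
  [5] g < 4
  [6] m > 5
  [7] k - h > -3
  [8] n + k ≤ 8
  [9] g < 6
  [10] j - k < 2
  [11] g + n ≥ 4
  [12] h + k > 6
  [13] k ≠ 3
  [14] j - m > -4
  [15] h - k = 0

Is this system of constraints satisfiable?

One satisfying assignment is m = 6, n = 1, k = 4, j = 5, h = 4, g = 3.
For the less obvious constraints — constraint 2: j - g = 2; constraint 7: k - h = 0; constraint 8: n + k = 5 — and the others hold by inspection.

Satisfiable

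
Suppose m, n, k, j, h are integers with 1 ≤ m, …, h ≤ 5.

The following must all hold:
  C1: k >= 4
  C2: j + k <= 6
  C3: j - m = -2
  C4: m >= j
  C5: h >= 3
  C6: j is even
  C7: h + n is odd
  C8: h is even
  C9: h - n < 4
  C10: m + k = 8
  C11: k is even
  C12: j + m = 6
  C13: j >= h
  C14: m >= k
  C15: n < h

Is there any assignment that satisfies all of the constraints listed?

Unsatisfiable

From constraints 5 and 13: j ≥ h ≥ 3. From constraints 1 and 14: m ≥ k ≥ 4. Hence j + m ≥ 7. But constraint 12 requires j + m = 6, and 6 < 7. Contradiction.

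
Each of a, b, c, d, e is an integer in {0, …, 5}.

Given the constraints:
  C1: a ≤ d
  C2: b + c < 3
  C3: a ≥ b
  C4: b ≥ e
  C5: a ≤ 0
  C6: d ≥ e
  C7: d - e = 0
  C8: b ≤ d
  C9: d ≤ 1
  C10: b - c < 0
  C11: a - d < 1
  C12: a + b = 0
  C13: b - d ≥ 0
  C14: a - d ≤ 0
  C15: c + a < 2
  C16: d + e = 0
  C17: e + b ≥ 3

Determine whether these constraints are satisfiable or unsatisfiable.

Unsatisfiable

From constraints 6 and 9: e ≤ d ≤ 1. From constraints 3 and 5: b ≤ a ≤ 0. Hence e + b ≤ 1. But constraint 17 requires e + b ≥ 3, and 3 > 1. Contradiction.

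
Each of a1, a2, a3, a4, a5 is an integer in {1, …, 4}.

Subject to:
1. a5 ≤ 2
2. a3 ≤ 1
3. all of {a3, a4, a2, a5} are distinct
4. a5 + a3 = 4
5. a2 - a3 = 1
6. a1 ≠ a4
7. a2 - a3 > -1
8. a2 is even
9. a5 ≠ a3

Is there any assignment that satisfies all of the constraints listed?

From constraint 1: a5 ≤ 2. From constraint 2: a3 ≤ 1. Hence a5 + a3 ≤ 3. But constraint 4 requires a5 + a3 = 4, and 4 > 3. Contradiction.

Unsatisfiable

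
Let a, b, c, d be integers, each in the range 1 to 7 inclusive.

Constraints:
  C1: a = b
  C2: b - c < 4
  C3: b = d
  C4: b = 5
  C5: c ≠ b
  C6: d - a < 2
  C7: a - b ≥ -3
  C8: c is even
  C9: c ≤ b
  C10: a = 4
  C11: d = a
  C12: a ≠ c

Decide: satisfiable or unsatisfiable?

Constraint 4 fixes b = 5 and constraint 10 fixes a = 4. Constraints 3 and 11 give b = d = a, so b = a. But 5 ≠ 4 — contradiction.

Unsatisfiable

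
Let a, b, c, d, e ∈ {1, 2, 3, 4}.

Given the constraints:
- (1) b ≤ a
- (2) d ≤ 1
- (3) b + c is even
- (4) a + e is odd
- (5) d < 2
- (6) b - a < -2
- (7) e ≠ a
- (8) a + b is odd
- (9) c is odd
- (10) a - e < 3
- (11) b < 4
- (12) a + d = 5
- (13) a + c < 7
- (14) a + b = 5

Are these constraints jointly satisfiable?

Setting (a, b, c, d, e) = (4, 1, 1, 1, 3) satisfies everything: constraint 6: b - a = -3; constraint 10: a - e = 1, and the others follow.

Satisfiable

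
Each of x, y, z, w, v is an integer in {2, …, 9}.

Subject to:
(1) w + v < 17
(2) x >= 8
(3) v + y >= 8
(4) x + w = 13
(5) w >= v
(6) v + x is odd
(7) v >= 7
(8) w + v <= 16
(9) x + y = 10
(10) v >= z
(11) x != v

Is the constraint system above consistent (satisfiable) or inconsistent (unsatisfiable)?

From constraint 2: x ≥ 8. From constraints 5 and 7: w ≥ v ≥ 7. Hence x + w ≥ 15. But constraint 4 requires x + w = 13, and 13 < 15. Contradiction.

Unsatisfiable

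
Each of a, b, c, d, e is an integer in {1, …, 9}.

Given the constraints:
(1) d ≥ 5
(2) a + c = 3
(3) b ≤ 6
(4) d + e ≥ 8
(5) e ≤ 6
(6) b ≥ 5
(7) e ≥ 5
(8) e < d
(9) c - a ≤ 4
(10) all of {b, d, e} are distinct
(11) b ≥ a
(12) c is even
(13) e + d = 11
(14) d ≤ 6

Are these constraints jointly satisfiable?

Constraints 1, 3, 5, 6, 7, and 14 confine each of b, d, e to the 2 values {5, 6}.
Constraint 10 requires all 3 of them to be distinct, but only 2 values are available — impossible by the pigeonhole principle.

Unsatisfiable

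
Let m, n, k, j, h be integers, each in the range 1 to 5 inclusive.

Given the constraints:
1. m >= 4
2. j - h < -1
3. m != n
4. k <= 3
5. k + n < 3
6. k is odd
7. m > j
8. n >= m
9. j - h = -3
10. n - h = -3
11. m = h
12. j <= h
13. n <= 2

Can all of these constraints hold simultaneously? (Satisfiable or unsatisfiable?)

From constraint 1: m ≥ 4. From constraints 8 and 13: m ≤ n and n ≤ 2, so m ≤ 2. But 2 < 4, so no value of m works.

Unsatisfiable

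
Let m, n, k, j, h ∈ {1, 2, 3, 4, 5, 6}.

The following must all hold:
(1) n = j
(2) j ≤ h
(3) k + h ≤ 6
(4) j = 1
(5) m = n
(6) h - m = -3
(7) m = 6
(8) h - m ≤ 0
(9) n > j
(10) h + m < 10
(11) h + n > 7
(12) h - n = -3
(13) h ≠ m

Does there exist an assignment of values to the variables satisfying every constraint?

Constraint 7 fixes m = 6 and constraint 4 fixes j = 1. Constraints 1 and 5 give m = n = j, so m = j. But 6 ≠ 1 — contradiction.

Unsatisfiable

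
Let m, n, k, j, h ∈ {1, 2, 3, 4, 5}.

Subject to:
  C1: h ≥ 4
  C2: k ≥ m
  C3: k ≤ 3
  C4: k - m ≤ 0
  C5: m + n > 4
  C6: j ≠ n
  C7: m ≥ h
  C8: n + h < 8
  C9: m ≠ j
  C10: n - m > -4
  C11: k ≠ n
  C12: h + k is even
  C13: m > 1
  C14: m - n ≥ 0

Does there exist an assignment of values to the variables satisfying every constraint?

Unsatisfiable

From constraints 1 and 7: m ≥ h and h ≥ 4, so m ≥ 4. From constraints 2 and 3: m ≤ k and k ≤ 3, so m ≤ 3. But 3 < 4, so no value of m works.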